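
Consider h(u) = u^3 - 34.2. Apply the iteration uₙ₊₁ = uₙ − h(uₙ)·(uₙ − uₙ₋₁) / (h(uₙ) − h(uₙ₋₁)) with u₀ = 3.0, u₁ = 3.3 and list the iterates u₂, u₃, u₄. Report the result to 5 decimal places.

3.24169, 3.24588, 3.24595

h(3.0) = -7.2000000, h(3.3) = 1.7370000
u₂ = 3.3000000 − 1.7370000·(3.3000000 − 3.0000000) / (1.7370000 − (-7.2000000)) = 3.3000000 − (0.5211000)/(8.9370000) = 3.2416918
h(3.2416918) = -0.1344673
u₃ = 3.2416918 − (-0.1344673)·(3.2416918 − 3.3000000) / (-0.1344673 − 1.7370000) = 3.2416918 − (0.0078405)/(-1.8714673) = 3.2458814
h(3.2458814) = -0.0022191
u₄ = 3.2458814 − (-0.0022191)·(3.2458814 − 3.2416918) / (-0.0022191 − (-0.1344673)) = 3.2458814 − (-0.0000093)/(0.1322482) = 3.2459517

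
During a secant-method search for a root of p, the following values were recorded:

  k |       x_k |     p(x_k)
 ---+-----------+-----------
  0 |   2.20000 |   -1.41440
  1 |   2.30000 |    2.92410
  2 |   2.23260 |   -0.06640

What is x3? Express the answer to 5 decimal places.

2.23410

x3 = 2.23260 − (-0.06640)·(2.23260 − 2.30000) / (-0.06640 − 2.92410)
   = 2.23260 − (0.0044754)/(-2.9905000) = 2.2340965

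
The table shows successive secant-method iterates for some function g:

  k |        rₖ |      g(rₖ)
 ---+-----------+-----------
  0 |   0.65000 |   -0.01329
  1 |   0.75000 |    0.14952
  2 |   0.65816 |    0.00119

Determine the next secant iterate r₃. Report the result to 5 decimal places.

r₃ = 0.65816 − 0.00119·(0.65816 − 0.75000) / (0.00119 − 0.14952)
   = 0.65816 − (-0.0001093)/(-0.1483300) = 0.6574232

0.65742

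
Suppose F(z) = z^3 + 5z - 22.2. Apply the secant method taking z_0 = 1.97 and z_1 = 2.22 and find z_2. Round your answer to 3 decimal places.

F(1.97) = -4.70463, F(2.22) = -0.15895
z_2 = 2.22000 − (-0.15895)·(2.22000 − 1.97000) / (-0.15895 − (-4.70463)) = 2.22000 − (-0.03974)/(4.54568) = 2.22874

2.229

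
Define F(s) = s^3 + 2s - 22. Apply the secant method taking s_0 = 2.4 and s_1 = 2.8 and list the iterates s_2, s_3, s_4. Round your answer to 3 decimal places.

F(2.4) = -3.37600, F(2.8) = 5.55200
s_2 = 2.80000 − 5.55200·(2.80000 − 2.40000) / (5.55200 − (-3.37600)) = 2.80000 − (2.22080)/(8.92800) = 2.55125
F(2.55125) = -0.29163
s_3 = 2.55125 − (-0.29163)·(2.55125 − 2.80000) / (-0.29163 − 5.55200) = 2.55125 − (0.07254)/(-5.84363) = 2.56367
F(2.56367) = -0.02322
s_4 = 2.56367 − (-0.02322)·(2.56367 − 2.55125) / (-0.02322 − (-0.29163)) = 2.56367 − (-0.00029)/(0.26841) = 2.56474

2.551, 2.564, 2.565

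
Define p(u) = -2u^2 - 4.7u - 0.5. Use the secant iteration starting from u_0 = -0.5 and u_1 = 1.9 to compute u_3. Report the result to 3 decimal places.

p(-0.5) = 1.35000, p(1.9) = -16.65000
u_2 = 1.90000 − (-16.65000)·(1.90000 − (-0.50000)) / (-16.65000 − 1.35000) = 1.90000 − (-39.96000)/(-18.00000) = -0.32000
p(-0.32000) = 0.79920
u_3 = -0.32000 − 0.79920·(-0.32000 − 1.90000) / (0.79920 − (-16.65000)) = -0.32000 − (-1.77422)/(17.44920) = -0.21832

-0.218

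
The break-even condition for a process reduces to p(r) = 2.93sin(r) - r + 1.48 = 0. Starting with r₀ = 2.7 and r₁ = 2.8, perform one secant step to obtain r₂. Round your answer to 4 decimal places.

p(2.7) = 0.032223, p(2.8) = -0.338485
r₂ = 2.800000 − (-0.338485)·(2.800000 − 2.700000) / (-0.338485 − 0.032223) = 2.800000 − (-0.033848)/(-0.370708) = 2.708692

2.7087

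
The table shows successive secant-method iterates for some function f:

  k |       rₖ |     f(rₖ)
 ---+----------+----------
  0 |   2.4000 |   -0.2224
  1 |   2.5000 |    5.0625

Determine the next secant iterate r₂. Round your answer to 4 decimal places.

r₂ = 2.5000 − 5.0625·(2.5000 − 2.4000) / (5.0625 − (-0.2224))
   = 2.5000 − (0.506250)/(5.284900) = 2.404208

2.4042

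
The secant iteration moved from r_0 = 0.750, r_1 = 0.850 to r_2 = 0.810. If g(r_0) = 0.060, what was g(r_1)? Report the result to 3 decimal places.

-0.040

The secant line through (0.750, 0.060) and (0.850, g(r_1)) crosses zero at r_2 = 0.810.
So (0.750, 0.060), (0.850, g(r_1)), (0.810, 0) are collinear:
g(r_1) = 0.060 · (0.850 − 0.810) / (0.750 − 0.810) = 0.060 · (0.04000)/(-0.06000) = -0.04000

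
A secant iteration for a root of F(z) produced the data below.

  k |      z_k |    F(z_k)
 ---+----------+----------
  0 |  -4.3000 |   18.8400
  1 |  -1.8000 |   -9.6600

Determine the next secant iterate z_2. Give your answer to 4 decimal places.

-2.6474

z_2 = -1.8000 − (-9.6600)·(-1.8000 − (-4.3000)) / (-9.6600 − 18.8400)
   = -1.8000 − (-24.150000)/(-28.500000) = -2.647368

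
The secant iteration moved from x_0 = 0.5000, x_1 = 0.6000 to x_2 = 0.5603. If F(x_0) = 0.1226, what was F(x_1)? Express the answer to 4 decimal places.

-0.0807

The secant line through (0.5000, 0.1226) and (0.6000, F(x_1)) crosses zero at x_2 = 0.5603.
So (0.5000, 0.1226), (0.6000, F(x_1)), (0.5603, 0) are collinear:
F(x_1) = 0.1226 · (0.6000 − 0.5603) / (0.5000 − 0.5603) = 0.1226 · (0.039700)/(-0.060300) = -0.080717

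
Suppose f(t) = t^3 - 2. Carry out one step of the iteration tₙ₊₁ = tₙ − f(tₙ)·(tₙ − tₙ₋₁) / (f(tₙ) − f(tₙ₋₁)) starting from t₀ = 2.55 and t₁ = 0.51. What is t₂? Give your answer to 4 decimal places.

f(2.55) = 14.581375, f(0.51) = -1.867349
t₂ = 0.510000 − (-1.867349)·(0.510000 − 2.550000) / (-1.867349 − 14.581375) = 0.510000 − (3.809392)/(-16.448724) = 0.741592

0.7416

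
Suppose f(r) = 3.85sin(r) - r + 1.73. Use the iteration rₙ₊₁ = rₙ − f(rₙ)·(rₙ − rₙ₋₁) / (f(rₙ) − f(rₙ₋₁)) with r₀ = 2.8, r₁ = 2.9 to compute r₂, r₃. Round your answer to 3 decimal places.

2.847, 2.847

f(2.8) = 0.21970, f(2.9) = -0.24889
r₂ = 2.90000 − (-0.24889)·(2.90000 − 2.80000) / (-0.24889 − 0.21970) = 2.90000 − (-0.02489)/(-0.46859) = 2.84689
f(2.84689) = 0.00138
r₃ = 2.84689 − 0.00138·(2.84689 − 2.90000) / (0.00138 − (-0.24889)) = 2.84689 − (-0.00007)/(0.25027) = 2.84718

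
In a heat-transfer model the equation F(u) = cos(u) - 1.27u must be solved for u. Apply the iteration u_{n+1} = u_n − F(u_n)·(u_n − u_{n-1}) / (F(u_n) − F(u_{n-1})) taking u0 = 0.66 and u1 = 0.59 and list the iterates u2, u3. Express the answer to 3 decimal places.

F(0.66) = -0.04821, F(0.59) = 0.08164
u2 = 0.59000 − 0.08164·(0.59000 − 0.66000) / (0.08164 − (-0.04821)) = 0.59000 − (-0.00571)/(0.12985) = 0.63401
F(0.63401) = 0.00046
u3 = 0.63401 − 0.00046·(0.63401 − 0.59000) / (0.00046 − 0.08164) = 0.63401 − (0.00002)/(-0.08118) = 0.63426

0.634, 0.634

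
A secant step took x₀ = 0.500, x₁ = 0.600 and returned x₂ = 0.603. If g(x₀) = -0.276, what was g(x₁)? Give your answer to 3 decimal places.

-0.008

The secant line through (0.500, -0.276) and (0.600, g(x₁)) crosses zero at x₂ = 0.603.
So (0.500, -0.276), (0.600, g(x₁)), (0.603, 0) are collinear:
g(x₁) = -0.276 · (0.600 − 0.603) / (0.500 − 0.603) = -0.276 · (-0.00300)/(-0.10300) = -0.00804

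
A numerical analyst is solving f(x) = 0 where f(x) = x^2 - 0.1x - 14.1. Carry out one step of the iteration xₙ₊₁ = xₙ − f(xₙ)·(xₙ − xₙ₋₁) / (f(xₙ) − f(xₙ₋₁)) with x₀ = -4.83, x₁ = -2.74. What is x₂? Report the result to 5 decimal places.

-3.56378

f(-4.83) = 9.7119000, f(-2.74) = -6.3184000
x₂ = -2.7400000 − (-6.3184000)·(-2.7400000 − (-4.8300000)) / (-6.3184000 − 9.7119000) = -2.7400000 − (-13.2054560)/(-16.0303000) = -3.5637810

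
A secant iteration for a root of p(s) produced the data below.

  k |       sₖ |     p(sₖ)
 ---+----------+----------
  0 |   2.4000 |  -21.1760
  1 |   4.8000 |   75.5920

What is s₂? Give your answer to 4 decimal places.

s₂ = 4.8000 − 75.5920·(4.8000 − 2.4000) / (75.5920 − (-21.1760))
   = 4.8000 − (181.420800)/(96.768000) = 2.925198

2.9252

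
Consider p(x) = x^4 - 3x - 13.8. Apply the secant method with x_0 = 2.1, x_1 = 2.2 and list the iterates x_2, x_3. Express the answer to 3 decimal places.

2.118, 2.119

p(2.1) = -0.65190, p(2.2) = 3.02560
x_2 = 2.20000 − 3.02560·(2.20000 − 2.10000) / (3.02560 − (-0.65190)) = 2.20000 − (0.30256)/(3.67750) = 2.11773
p(2.11773) = -0.04005
x_3 = 2.11773 − (-0.04005)·(2.11773 − 2.20000) / (-0.04005 − 3.02560) = 2.11773 − (0.00330)/(-3.06565) = 2.11880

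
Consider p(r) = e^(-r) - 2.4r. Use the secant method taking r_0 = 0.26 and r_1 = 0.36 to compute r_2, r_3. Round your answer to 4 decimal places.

p(0.26) = 0.147052, p(0.36) = -0.166324
r_2 = 0.360000 − (-0.166324)·(0.360000 − 0.260000) / (-0.166324 − 0.147052) = 0.360000 − (-0.016632)/(-0.313375) = 0.306925
p(0.306925) = -0.000914
r_3 = 0.306925 − (-0.000914)·(0.306925 − 0.360000) / (-0.000914 − (-0.166324)) = 0.306925 − (0.000049)/(0.165409) = 0.306632

0.3069, 0.3066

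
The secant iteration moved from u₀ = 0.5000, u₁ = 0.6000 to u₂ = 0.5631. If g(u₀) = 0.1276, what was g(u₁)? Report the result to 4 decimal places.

The secant line through (0.5000, 0.1276) and (0.6000, g(u₁)) crosses zero at u₂ = 0.5631.
So (0.5000, 0.1276), (0.6000, g(u₁)), (0.5631, 0) are collinear:
g(u₁) = 0.1276 · (0.6000 − 0.5631) / (0.5000 − 0.5631) = 0.1276 · (0.036900)/(-0.063100) = -0.074619

-0.0746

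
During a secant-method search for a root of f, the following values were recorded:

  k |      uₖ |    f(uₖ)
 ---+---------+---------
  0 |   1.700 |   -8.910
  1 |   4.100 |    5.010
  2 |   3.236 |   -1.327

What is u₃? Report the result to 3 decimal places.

3.417

u₃ = 3.236 − (-1.327)·(3.236 − 4.100) / (-1.327 − 5.010)
   = 3.236 − (1.14653)/(-6.33700) = 3.41693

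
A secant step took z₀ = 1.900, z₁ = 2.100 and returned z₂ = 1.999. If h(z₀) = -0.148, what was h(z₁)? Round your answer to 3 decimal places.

The secant line through (1.900, -0.148) and (2.100, h(z₁)) crosses zero at z₂ = 1.999.
So (1.900, -0.148), (2.100, h(z₁)), (1.999, 0) are collinear:
h(z₁) = -0.148 · (2.100 − 1.999) / (1.900 − 1.999) = -0.148 · (0.10100)/(-0.09900) = 0.15099

0.151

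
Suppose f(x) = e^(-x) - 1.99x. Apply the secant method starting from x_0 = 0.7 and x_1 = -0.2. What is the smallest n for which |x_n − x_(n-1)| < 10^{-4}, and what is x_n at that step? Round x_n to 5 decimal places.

f(0.7) = -0.8964147, f(-0.2) = 1.6194028
x_2 = -0.2000000 − 1.6194028·(-0.9000000)/(2.5158175) = 0.3793196;  |Δ| = 0.5793196
f(0.3793196) = -0.0705193
x_3 = 0.3793196 − (-0.0705193)·(0.5793196)/(-1.6899220) = 0.3551450;  |Δ| = 0.0241746
f(0.3551450) = -0.0056669
x_4 = 0.3551450 − (-0.0056669)·(-0.0241746)/(0.0648524) = 0.3530326;  |Δ| = 0.0021124
f(0.3530326) = 0.0000193
x_5 = 0.3530326 − 0.0000193·(-0.0021124)/(0.0056862) = 0.3530398;  |Δ| = 0.0000072
|x_5 − x_4| = 0.0000072 < 10^{-4}

n = 5, x_n = 0.35304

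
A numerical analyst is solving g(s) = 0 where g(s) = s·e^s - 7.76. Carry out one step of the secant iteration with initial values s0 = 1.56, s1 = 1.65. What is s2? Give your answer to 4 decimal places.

1.5859

g(1.56) = -0.336239, g(1.65) = 0.831517
s2 = 1.650000 − 0.831517·(1.650000 − 1.560000) / (0.831517 − (-0.336239)) = 1.650000 − (0.074837)/(1.167756) = 1.585914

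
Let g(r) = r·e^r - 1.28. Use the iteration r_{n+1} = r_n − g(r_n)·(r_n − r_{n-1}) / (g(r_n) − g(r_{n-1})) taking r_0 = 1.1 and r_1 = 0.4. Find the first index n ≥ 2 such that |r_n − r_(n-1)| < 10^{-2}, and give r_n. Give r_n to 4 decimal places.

n = 5, r_n = 0.6609

g(1.1) = 2.024583, g(0.4) = -0.683270
r_2 = 0.400000 − (-0.683270)·(-0.700000)/(-2.707853) = 0.576630;  |Δ| = 0.176630
g(0.576630) = -0.253580
r_3 = 0.576630 − (-0.253580)·(0.176630)/(0.429690) = 0.680868;  |Δ| = 0.104238
g(0.680868) = 0.065119
r_4 = 0.680868 − 0.065119·(0.104238)/(0.318699) = 0.659570;  |Δ| = 0.021299
g(0.659570) = -0.004418
r_5 = 0.659570 − (-0.004418)·(-0.021299)/(-0.069537) = 0.660923;  |Δ| = 0.001353
|r_5 − r_4| = 0.001353 < 10^{-2}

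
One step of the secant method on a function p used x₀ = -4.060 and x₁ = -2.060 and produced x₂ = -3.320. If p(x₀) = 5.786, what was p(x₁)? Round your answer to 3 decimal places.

The secant line through (-4.060, 5.786) and (-2.060, p(x₁)) crosses zero at x₂ = -3.320.
So (-4.060, 5.786), (-2.060, p(x₁)), (-3.320, 0) are collinear:
p(x₁) = 5.786 · (-2.060 − (-3.320)) / (-4.060 − (-3.320)) = 5.786 · (1.26000)/(-0.74000) = -9.85184

-9.852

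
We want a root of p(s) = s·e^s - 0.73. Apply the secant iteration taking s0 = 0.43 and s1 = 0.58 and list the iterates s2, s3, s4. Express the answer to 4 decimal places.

p(0.43) = -0.068979, p(0.58) = 0.305902
s2 = 0.580000 − 0.305902·(0.580000 − 0.430000) / (0.305902 − (-0.068979)) = 0.580000 − (0.045885)/(0.374882) = 0.457600
p(0.457600) = -0.006864
s3 = 0.457600 − (-0.006864)·(0.457600 − 0.580000) / (-0.006864 − 0.305902) = 0.457600 − (0.000840)/(-0.312767) = 0.460287
p(0.460287) = -0.000663
s4 = 0.460287 − (-0.000663)·(0.460287 − 0.457600) / (-0.000663 − (-0.006864)) = 0.460287 − (-0.000002)/(0.006202) = 0.460574

0.4576, 0.4603, 0.4606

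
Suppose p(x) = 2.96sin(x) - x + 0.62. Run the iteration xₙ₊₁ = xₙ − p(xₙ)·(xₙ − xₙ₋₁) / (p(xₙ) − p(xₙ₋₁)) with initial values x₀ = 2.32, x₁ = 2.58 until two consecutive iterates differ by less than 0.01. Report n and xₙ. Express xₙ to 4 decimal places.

n = 3, xₙ = 2.4674

p(2.32) = 0.467405, p(2.58) = -0.383697
x₂ = 2.580000 − (-0.383697)·(0.260000)/(-0.851102) = 2.462786;  |Δ| = 0.117214
p(2.462786) = 0.015694
x₃ = 2.462786 − 0.015694·(-0.117214)/(0.399390) = 2.467392;  |Δ| = 0.004606
|x₃ − x₂| = 0.004606 < 0.01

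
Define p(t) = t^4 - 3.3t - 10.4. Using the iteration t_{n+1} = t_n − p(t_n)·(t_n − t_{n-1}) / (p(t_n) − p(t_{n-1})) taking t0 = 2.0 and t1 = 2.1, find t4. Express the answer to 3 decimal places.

p(2.0) = -1.00000, p(2.1) = 2.11810
t2 = 2.10000 − 2.11810·(2.10000 − 2.00000) / (2.11810 − (-1.00000)) = 2.10000 − (0.21181)/(3.11810) = 2.03207
p(2.03207) = -0.05462
t3 = 2.03207 − (-0.05462)·(2.03207 − 2.10000) / (-0.05462 − 2.11810) = 2.03207 − (0.00371)/(-2.17272) = 2.03378
p(2.03378) = -0.00287
t4 = 2.03378 − (-0.00287)·(2.03378 − 2.03207) / (-0.00287 − (-0.05462)) = 2.03378 − (0.00000)/(0.05175) = 2.03387

2.034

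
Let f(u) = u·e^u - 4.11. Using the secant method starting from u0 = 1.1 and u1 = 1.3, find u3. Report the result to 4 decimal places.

f(1.1) = -0.805417, f(1.3) = 0.660086
u2 = 1.300000 − 0.660086·(1.300000 − 1.100000) / (0.660086 − (-0.805417)) = 1.300000 − (0.132017)/(1.465503) = 1.209917
f(1.209917) = -0.052900
u3 = 1.209917 − (-0.052900)·(1.209917 − 1.300000) / (-0.052900 − 0.660086) = 1.209917 − (0.004765)/(-0.712985) = 1.216601

1.2166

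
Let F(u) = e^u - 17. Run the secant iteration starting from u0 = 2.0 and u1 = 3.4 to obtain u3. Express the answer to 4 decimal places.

F(2.0) = -9.610944, F(3.4) = 12.964100
u2 = 3.400000 − 12.964100·(3.400000 − 2.000000) / (12.964100 − (-9.610944)) = 3.400000 − (18.149740)/(22.575044) = 2.596026
F(2.596026) = -3.589656
u3 = 2.596026 − (-3.589656)·(2.596026 − 3.400000) / (-3.589656 − 12.964100) = 2.596026 − (2.885989)/(-16.553756) = 2.770367

2.7704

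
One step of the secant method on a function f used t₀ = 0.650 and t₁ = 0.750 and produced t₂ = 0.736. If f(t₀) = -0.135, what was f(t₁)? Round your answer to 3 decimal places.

The secant line through (0.650, -0.135) and (0.750, f(t₁)) crosses zero at t₂ = 0.736.
So (0.650, -0.135), (0.750, f(t₁)), (0.736, 0) are collinear:
f(t₁) = -0.135 · (0.750 − 0.736) / (0.650 − 0.736) = -0.135 · (0.01400)/(-0.08600) = 0.02198

0.022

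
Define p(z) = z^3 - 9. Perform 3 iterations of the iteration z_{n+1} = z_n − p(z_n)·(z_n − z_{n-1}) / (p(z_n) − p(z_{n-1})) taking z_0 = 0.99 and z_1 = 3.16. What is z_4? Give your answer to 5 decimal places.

p(0.99) = -8.0297010, p(3.16) = 22.5544960
z_2 = 3.1600000 − 22.5544960·(3.1600000 − 0.9900000) / (22.5544960 − (-8.0297010)) = 3.1600000 − (48.9432563)/(30.5841970) = 1.5597207
p(1.5597207) = -5.2056225
z_3 = 1.5597207 − (-5.2056225)·(1.5597207 − 3.1600000) / (-5.2056225 − 22.5544960) = 1.5597207 − (8.3304498)/(-27.7601185) = 1.8598077
p(1.8598077) = -2.5671396
z_4 = 1.8598077 − (-2.5671396)·(1.8598077 − 1.5597207) / (-2.5671396 − (-5.2056225)) = 1.8598077 − (-0.7703651)/(2.6384829) = 2.1517805

2.15178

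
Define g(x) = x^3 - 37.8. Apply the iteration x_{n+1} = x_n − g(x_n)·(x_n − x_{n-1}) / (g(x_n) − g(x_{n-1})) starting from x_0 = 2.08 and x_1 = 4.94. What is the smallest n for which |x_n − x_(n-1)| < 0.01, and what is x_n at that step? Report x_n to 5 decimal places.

g(2.08) = -28.8010880, g(4.94) = 82.7537840
x_2 = 4.9400000 − 82.7537840·(2.8600000)/(111.5548720) = 2.8183910;  |Δ| = 2.1216090
g(2.8183910) = -15.4125967
x_3 = 2.8183910 − (-15.4125967)·(-2.1216090)/(-98.1663807) = 3.1514939;  |Δ| = 0.3331029
g(3.1514939) = -6.4996353
x_4 = 3.1514939 − (-6.4996353)·(0.3331029)/(8.9129614) = 3.3944038;  |Δ| = 0.2429100
g(3.3944038) = 1.3102444
x_5 = 3.3944038 − 1.3102444·(0.2429100)/(7.8098797) = 3.3536514;  |Δ| = 0.0407524
g(3.3536514) = -0.0815565
x_6 = 3.3536514 − (-0.0815565)·(-0.0407524)/(-1.3918010) = 3.3560394;  |Δ| = 0.0023880
|x_6 − x_5| = 0.0023880 < 0.01

n = 6, x_n = 3.35604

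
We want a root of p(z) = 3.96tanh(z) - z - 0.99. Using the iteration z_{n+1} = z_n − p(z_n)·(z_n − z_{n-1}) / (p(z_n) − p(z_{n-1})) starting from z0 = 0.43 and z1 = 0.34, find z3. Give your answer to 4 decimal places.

0.3532

p(0.43) = 0.185072, p(0.34) = -0.033190
z2 = 0.340000 − (-0.033190)·(0.340000 − 0.430000) / (-0.033190 − 0.185072) = 0.340000 − (0.002987)/(-0.218262) = 0.353686
p(0.353686) = 0.001289
z3 = 0.353686 − 0.001289·(0.353686 − 0.340000) / (0.001289 − (-0.033190)) = 0.353686 − (0.000018)/(0.034479) = 0.353174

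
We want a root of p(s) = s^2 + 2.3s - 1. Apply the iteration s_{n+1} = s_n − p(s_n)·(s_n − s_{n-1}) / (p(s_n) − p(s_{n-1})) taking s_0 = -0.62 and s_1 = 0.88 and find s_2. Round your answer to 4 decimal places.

0.1775

p(-0.62) = -2.041600, p(0.88) = 1.798400
s_2 = 0.880000 − 1.798400·(0.880000 − (-0.620000)) / (1.798400 − (-2.041600)) = 0.880000 − (2.697600)/(3.840000) = 0.177500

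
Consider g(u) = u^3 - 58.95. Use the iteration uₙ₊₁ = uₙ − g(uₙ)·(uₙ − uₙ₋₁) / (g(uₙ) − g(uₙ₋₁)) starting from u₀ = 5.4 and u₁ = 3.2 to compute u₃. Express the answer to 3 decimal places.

3.940

g(5.4) = 98.51400, g(3.2) = -26.18200
u₂ = 3.20000 − (-26.18200)·(3.20000 − 5.40000) / (-26.18200 − 98.51400) = 3.20000 − (57.60040)/(-124.69600) = 3.66193
g(3.66193) = -9.84464
u₃ = 3.66193 − (-9.84464)·(3.66193 − 3.20000) / (-9.84464 − (-26.18200)) = 3.66193 − (-4.54750)/(16.33736) = 3.94028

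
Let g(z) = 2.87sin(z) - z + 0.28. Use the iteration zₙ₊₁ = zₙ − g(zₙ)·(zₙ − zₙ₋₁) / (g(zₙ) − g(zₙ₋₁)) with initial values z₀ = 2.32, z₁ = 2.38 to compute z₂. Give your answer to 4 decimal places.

2.3404

g(2.32) = 0.061504, g(2.38) = -0.119485
z₂ = 2.380000 − (-0.119485)·(2.380000 − 2.320000) / (-0.119485 − 0.061504) = 2.380000 − (-0.007169)/(-0.180989) = 2.340389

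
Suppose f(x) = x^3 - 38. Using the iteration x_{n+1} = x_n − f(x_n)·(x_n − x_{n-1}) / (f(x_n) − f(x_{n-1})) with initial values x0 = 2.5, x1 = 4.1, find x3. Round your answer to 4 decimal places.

f(2.5) = -22.375000, f(4.1) = 30.921000
x2 = 4.100000 − 30.921000·(4.100000 − 2.500000) / (30.921000 − (-22.375000)) = 4.100000 − (49.473600)/(53.296000) = 3.171720
f(3.171720) = -6.093100
x3 = 3.171720 − (-6.093100)·(3.171720 − 4.100000) / (-6.093100 − 30.921000) = 3.171720 − (5.656102)/(-37.014100) = 3.324530

3.3245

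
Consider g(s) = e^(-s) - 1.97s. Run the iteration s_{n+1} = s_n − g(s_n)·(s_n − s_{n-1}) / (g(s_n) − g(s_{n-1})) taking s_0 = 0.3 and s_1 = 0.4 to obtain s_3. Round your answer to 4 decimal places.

g(0.3) = 0.149818, g(0.4) = -0.117680
s_2 = 0.400000 − (-0.117680)·(0.400000 − 0.300000) / (-0.117680 − 0.149818) = 0.400000 − (-0.011768)/(-0.267498) = 0.356007
g(0.356007) = -0.000867
s_3 = 0.356007 − (-0.000867)·(0.356007 − 0.400000) / (-0.000867 − (-0.117680)) = 0.356007 − (0.000038)/(0.116813) = 0.355681

0.3557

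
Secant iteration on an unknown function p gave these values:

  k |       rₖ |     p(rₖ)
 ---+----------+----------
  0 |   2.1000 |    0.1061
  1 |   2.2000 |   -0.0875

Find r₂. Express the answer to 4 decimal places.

r₂ = 2.2000 − (-0.0875)·(2.2000 − 2.1000) / (-0.0875 − 0.1061)
   = 2.2000 − (-0.008750)/(-0.193600) = 2.154804

2.1548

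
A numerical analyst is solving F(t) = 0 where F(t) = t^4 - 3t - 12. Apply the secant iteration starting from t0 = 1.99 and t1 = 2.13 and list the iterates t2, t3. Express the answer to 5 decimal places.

2.06147, 2.06516

F(1.99) = -2.2876080, F(2.13) = 2.1934616
t2 = 2.1300000 − 2.1934616·(2.1300000 − 1.9900000) / (2.1934616 − (-2.2876080)) = 2.1300000 − (0.3070846)/(4.4810696) = 2.0614707
F(2.0614707) = -0.1247901
t3 = 2.0614707 − (-0.1247901)·(2.0614707 − 2.1300000) / (-0.1247901 − 2.1934616) = 2.0614707 − (0.0085518)/(-2.3182517) = 2.0651596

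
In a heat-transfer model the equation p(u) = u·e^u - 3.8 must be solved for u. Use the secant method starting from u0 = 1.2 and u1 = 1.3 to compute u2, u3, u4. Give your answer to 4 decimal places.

1.1766, 1.1745, 1.1743

p(1.2) = 0.184140, p(1.3) = 0.970086
u2 = 1.300000 − 0.970086·(1.300000 − 1.200000) / (0.970086 − 0.184140) = 1.300000 − (0.097009)/(0.785945) = 1.176571
p(1.176571) = 0.015894
u3 = 1.176571 − 0.015894·(1.176571 − 1.300000) / (0.015894 − 0.970086) = 1.176571 − (-0.001962)/(-0.954192) = 1.174515
p(1.174515) = 0.001402
u4 = 1.174515 − 0.001402·(1.174515 − 1.176571) / (0.001402 − 0.015894) = 1.174515 − (-0.000003)/(-0.014492) = 1.174316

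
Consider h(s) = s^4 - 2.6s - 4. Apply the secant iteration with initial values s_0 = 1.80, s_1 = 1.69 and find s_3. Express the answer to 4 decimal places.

1.7040

h(1.80) = 1.817600, h(1.69) = -0.236693
s_2 = 1.690000 − (-0.236693)·(1.690000 − 1.800000) / (-0.236693 − 1.817600) = 1.690000 − (0.026036)/(-2.054293) = 1.702674
h(1.702674) = -0.022178
s_3 = 1.702674 − (-0.022178)·(1.702674 − 1.690000) / (-0.022178 − (-0.236693)) = 1.702674 − (-0.000281)/(0.214515) = 1.703984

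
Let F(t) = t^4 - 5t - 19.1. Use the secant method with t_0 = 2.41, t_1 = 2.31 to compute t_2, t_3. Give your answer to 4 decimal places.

F(2.41) = 2.584026, F(2.31) = -2.176037
t_2 = 2.310000 − (-2.176037)·(2.310000 − 2.410000) / (-2.176037 − 2.584026) = 2.310000 − (0.217604)/(-4.760062) = 2.355714
F(2.355714) = -0.082836
t_3 = 2.355714 − (-0.082836)·(2.355714 − 2.310000) / (-0.082836 − (-2.176037)) = 2.355714 − (-0.003787)/(2.093201) = 2.357524

2.3557, 2.3575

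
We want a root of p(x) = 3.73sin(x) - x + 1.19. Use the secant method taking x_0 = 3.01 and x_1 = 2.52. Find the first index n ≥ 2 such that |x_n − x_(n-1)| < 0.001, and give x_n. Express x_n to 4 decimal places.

p(3.01) = -1.330575, p(2.52) = 0.842093
x_2 = 2.520000 − 0.842093·(-0.490000)/(2.172668) = 2.709917;  |Δ| = 0.189917
p(2.709917) = 0.040692
x_3 = 2.709917 − 0.040692·(0.189917)/(-0.801401) = 2.719560;  |Δ| = 0.009643
p(2.719560) = -0.001693
x_4 = 2.719560 − (-0.001693)·(0.009643)/(-0.042385) = 2.719175;  |Δ| = 0.000385
|x_4 − x_3| = 0.000385 < 0.001

n = 4, x_n = 2.7192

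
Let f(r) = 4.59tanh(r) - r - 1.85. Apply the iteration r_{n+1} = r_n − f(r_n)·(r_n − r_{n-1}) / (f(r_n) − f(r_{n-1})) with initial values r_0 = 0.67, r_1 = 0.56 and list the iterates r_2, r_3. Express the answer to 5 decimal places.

0.59542, 0.59344

f(0.67) = 0.1650577, f(0.56) = -0.0783836
r_2 = 0.5600000 − (-0.0783836)·(0.5600000 − 0.6700000) / (-0.0783836 − 0.1650577) = 0.5600000 − (0.0086222)/(-0.2434412) = 0.5954180
f(0.5954180) = 0.0046372
r_3 = 0.5954180 − 0.0046372·(0.5954180 − 0.5600000) / (0.0046372 − (-0.0783836)) = 0.5954180 − (0.0001642)/(0.0830207) = 0.5934397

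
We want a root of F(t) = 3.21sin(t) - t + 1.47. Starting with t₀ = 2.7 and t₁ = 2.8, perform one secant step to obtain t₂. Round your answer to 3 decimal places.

F(2.7) = 0.14189, F(2.8) = -0.25469
t₂ = 2.80000 − (-0.25469)·(2.80000 − 2.70000) / (-0.25469 − 0.14189) = 2.80000 − (-0.02547)/(-0.39658) = 2.73578

2.736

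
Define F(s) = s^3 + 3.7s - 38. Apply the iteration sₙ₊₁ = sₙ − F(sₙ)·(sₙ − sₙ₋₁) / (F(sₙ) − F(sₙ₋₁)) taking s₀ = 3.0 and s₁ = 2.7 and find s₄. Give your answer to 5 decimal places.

2.99674

F(3.0) = 0.1000000, F(2.7) = -8.3270000
s₂ = 2.7000000 − (-8.3270000)·(2.7000000 − 3.0000000) / (-8.3270000 − 0.1000000) = 2.7000000 − (2.4981000)/(-8.4270000) = 2.9964400
F(2.9964400) = -0.0091775
s₃ = 2.9964400 − (-0.0091775)·(2.9964400 − 2.7000000) / (-0.0091775 − (-8.3270000)) = 2.9964400 − (-0.0027206)/(8.3178225) = 2.9967671
F(2.9967671) = 0.0008438
s₄ = 2.9967671 − 0.0008438·(2.9967671 − 2.9964400) / (0.0008438 − (-0.0091775)) = 2.9967671 − (0.0000003)/(0.0100214) = 2.9967396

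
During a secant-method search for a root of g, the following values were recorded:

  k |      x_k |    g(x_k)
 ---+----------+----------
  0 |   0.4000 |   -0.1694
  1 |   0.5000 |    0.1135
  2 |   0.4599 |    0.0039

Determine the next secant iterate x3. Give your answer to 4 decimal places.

x3 = 0.4599 − 0.0039·(0.4599 − 0.5000) / (0.0039 − 0.1135)
   = 0.4599 − (-0.000156)/(-0.109600) = 0.458473

0.4585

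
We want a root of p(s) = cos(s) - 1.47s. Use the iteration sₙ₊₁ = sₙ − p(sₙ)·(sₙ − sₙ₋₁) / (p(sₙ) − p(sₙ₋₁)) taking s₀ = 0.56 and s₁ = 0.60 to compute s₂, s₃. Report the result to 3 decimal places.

p(0.56) = 0.02406, p(0.60) = -0.05666
s₂ = 0.60000 − (-0.05666)·(0.60000 − 0.56000) / (-0.05666 − 0.02406) = 0.60000 − (-0.00227)/(-0.08072) = 0.57192
p(0.57192) = 0.00014
s₃ = 0.57192 − 0.00014·(0.57192 − 0.60000) / (0.00014 − (-0.05666)) = 0.57192 − (0.00000)/(0.05680) = 0.57199

0.572, 0.572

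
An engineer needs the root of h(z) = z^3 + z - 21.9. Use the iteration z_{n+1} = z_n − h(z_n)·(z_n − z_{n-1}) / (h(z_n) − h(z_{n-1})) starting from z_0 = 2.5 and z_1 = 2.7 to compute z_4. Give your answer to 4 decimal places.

2.6787

h(2.5) = -3.775000, h(2.7) = 0.483000
z_2 = 2.700000 − 0.483000·(2.700000 − 2.500000) / (0.483000 − (-3.775000)) = 2.700000 − (0.096600)/(4.258000) = 2.677313
h(2.677313) = -0.031688
z_3 = 2.677313 − (-0.031688)·(2.677313 − 2.700000) / (-0.031688 − 0.483000) = 2.677313 − (0.000719)/(-0.514688) = 2.678710
h(2.678710) = -0.000240
z_4 = 2.678710 − (-0.000240)·(2.678710 − 2.677313) / (-0.000240 − (-0.031688)) = 2.678710 − (0.000000)/(0.031448) = 2.678721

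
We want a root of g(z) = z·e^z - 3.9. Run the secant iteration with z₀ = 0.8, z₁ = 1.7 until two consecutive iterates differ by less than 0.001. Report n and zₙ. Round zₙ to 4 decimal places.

g(0.8) = -2.119567, g(1.7) = 5.405711
z₂ = 1.700000 − 5.405711·(0.900000)/(7.525278) = 1.053494;  |Δ| = 0.646506
g(1.053494) = -0.878946
z₃ = 1.053494 − (-0.878946)·(-0.646506)/(-6.284657) = 1.143911;  |Δ| = 0.090418
g(1.143911) = -0.309236
z₄ = 1.143911 − (-0.309236)·(0.090418)/(0.569710) = 1.192990;  |Δ| = 0.049078
g(1.192990) = 0.033196
z₅ = 1.192990 − 0.033196·(0.049078)/(0.342433) = 1.188232;  |Δ| = 0.004758
g(1.188232) = -0.001084
z₆ = 1.188232 − (-0.001084)·(-0.004758)/(-0.034281) = 1.188382;  |Δ| = 0.000150
|z₆ − z₅| = 0.000150 < 0.001

n = 6, zₙ = 1.1884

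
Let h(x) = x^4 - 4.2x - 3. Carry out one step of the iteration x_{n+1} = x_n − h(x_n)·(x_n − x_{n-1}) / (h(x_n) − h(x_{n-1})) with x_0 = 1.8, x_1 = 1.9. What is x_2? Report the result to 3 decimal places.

1.803

h(1.8) = -0.06240, h(1.9) = 2.05210
x_2 = 1.90000 − 2.05210·(1.90000 − 1.80000) / (2.05210 − (-0.06240)) = 1.90000 − (0.20521)/(2.11450) = 1.80295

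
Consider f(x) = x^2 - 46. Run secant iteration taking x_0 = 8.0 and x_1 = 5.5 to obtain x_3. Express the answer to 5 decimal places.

6.79452

f(8.0) = 18.0000000, f(5.5) = -15.7500000
x_2 = 5.5000000 − (-15.7500000)·(5.5000000 − 8.0000000) / (-15.7500000 − 18.0000000) = 5.5000000 − (39.3750000)/(-33.7500000) = 6.6666667
f(6.6666667) = -1.5555556
x_3 = 6.6666667 − (-1.5555556)·(6.6666667 − 5.5000000) / (-1.5555556 − (-15.7500000)) = 6.6666667 − (-1.8148148)/(14.1944444) = 6.7945205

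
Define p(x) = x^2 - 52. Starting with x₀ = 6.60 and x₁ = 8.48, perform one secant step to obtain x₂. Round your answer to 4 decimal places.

p(6.60) = -8.440000, p(8.48) = 19.910400
x₂ = 8.480000 − 19.910400·(8.480000 − 6.600000) / (19.910400 − (-8.440000)) = 8.480000 − (37.431552)/(28.350400) = 7.159682

7.1597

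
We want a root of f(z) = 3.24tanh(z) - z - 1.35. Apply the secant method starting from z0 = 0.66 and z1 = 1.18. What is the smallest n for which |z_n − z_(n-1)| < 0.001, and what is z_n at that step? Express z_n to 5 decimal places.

n = 7, z_n = 0.79818

f(0.66) = -0.1361025, f(1.18) = 0.1509432
z2 = 1.1800000 − 0.1509432·(0.5200000)/(0.2870458) = 0.9065576;  |Δ| = 0.2734424
f(0.9065576) = 0.0745444
z3 = 0.9065576 − 0.0745444·(-0.2734424)/(-0.0763989) = 0.6397528;  |Δ| = 0.2668048
f(0.6397528) = -0.1600236
z4 = 0.6397528 − (-0.1600236)·(-0.2668048)/(-0.2345680) = 0.8217686;  |Δ| = 0.1820158
f(0.8217686) = 0.0185729
z5 = 0.8217686 − 0.0185729·(0.1820158)/(0.1785966) = 0.8028401;  |Δ| = 0.0189285
f(0.8028401) = 0.0037737
z6 = 0.8028401 − 0.0037737·(-0.0189285)/(-0.0147992) = 0.7980134;  |Δ| = 0.0048266
f(0.7980134) = -0.0001374
z7 = 0.7980134 − (-0.0001374)·(-0.0048266)/(-0.0039111) = 0.7981830;  |Δ| = 0.0001696
|z7 − z6| = 0.0001696 < 0.001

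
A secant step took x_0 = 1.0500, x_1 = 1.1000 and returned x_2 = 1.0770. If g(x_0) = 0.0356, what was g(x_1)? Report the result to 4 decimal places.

-0.0303

The secant line through (1.0500, 0.0356) and (1.1000, g(x_1)) crosses zero at x_2 = 1.0770.
So (1.0500, 0.0356), (1.1000, g(x_1)), (1.0770, 0) are collinear:
g(x_1) = 0.0356 · (1.1000 − 1.0770) / (1.0500 − 1.0770) = 0.0356 · (0.023000)/(-0.027000) = -0.030326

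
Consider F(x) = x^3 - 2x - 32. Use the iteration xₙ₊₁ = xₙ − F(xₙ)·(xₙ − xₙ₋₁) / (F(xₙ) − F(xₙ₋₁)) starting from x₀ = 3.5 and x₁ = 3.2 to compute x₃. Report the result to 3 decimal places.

3.385

F(3.5) = 3.87500, F(3.2) = -5.63200
x₂ = 3.20000 − (-5.63200)·(3.20000 − 3.50000) / (-5.63200 − 3.87500) = 3.20000 − (1.68960)/(-9.50700) = 3.37772
F(3.37772) = -0.21900
x₃ = 3.37772 − (-0.21900)·(3.37772 − 3.20000) / (-0.21900 − (-5.63200)) = 3.37772 − (-0.03892)/(5.41300) = 3.38491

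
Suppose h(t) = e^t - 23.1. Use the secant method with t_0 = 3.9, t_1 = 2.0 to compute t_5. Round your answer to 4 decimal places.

3.1293

h(3.9) = 26.302449, h(2.0) = -15.710944
t_2 = 2.000000 − (-15.710944)·(2.000000 − 3.900000) / (-15.710944 − 26.302449) = 2.000000 − (29.850793)/(-42.013393) = 2.710507
h(2.710507) = -8.063109
t_3 = 2.710507 − (-8.063109)·(2.710507 − 2.000000) / (-8.063109 − (-15.710944)) = 2.710507 − (-5.728892)/(7.647835) = 3.459593
h(3.459593) = 8.704040
t_4 = 3.459593 − 8.704040·(3.459593 − 2.710507) / (8.704040 − (-8.063109)) = 3.459593 − (6.520081)/(16.767149) = 3.070733
h(3.070733) = -1.542304
t_5 = 3.070733 − (-1.542304)·(3.070733 − 3.459593) / (-1.542304 − 8.704040) = 3.070733 − (0.599741)/(-10.246344) = 3.129265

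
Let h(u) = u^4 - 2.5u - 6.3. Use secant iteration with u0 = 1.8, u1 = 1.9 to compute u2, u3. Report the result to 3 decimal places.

1.813, 1.814

h(1.8) = -0.30240, h(1.9) = 1.98210
u2 = 1.90000 − 1.98210·(1.90000 − 1.80000) / (1.98210 − (-0.30240)) = 1.90000 − (0.19821)/(2.28450) = 1.81324
h(1.81324) = -0.02328
u3 = 1.81324 − (-0.02328)·(1.81324 − 1.90000) / (-0.02328 − 1.98210) = 1.81324 − (0.00202)/(-2.00538) = 1.81424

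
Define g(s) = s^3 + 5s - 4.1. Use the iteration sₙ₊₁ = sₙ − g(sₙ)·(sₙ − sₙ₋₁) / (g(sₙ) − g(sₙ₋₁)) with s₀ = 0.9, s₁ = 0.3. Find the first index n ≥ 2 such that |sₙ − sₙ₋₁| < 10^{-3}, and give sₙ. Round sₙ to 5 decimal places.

n = 5, sₙ = 0.73921

g(0.9) = 1.1290000, g(0.3) = -2.5730000
s₂ = 0.3000000 − (-2.5730000)·(-0.6000000)/(-3.7020000) = 0.7170178;  |Δ| = 0.4170178
g(0.7170178) = -0.1462815
s₃ = 0.7170178 − (-0.1462815)·(0.4170178)/(2.4267185) = 0.7421555;  |Δ| = 0.0251377
g(0.7421555) = 0.0195528
s₄ = 0.7421555 − 0.0195528·(0.0251377)/(0.1658343) = 0.7391916;  |Δ| = 0.0029639
g(0.7391916) = -0.0001445
s₅ = 0.7391916 − (-0.0001445)·(-0.0029639)/(-0.0196973) = 0.7392134;  |Δ| = 0.0000217
|s₅ − s₄| = 0.0000217 < 10^{-3}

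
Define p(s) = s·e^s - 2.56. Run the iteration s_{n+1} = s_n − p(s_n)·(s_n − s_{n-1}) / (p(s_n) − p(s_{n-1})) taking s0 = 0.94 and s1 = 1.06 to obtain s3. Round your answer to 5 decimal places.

p(0.94) = -0.1536175, p(1.06) = 0.4995532
s2 = 1.0600000 − 0.4995532·(1.0600000 − 0.9400000) / (0.4995532 − (-0.1536175)) = 1.0600000 − (0.0599464)/(0.6531707) = 0.9682225
p(0.9682225) = -0.0104188
s3 = 0.9682225 − (-0.0104188)·(0.9682225 − 1.0600000) / (-0.0104188 − 0.4995532) = 0.9682225 − (0.0009562)/(-0.5099721) = 0.9700975

0.97010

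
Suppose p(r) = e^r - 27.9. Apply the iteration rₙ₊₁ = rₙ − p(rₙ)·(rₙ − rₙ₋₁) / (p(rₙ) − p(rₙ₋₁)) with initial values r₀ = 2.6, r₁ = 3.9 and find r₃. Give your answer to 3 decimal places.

p(2.6) = -14.43626, p(3.9) = 21.50245
r₂ = 3.90000 − 21.50245·(3.90000 − 2.60000) / (21.50245 − (-14.43626)) = 3.90000 − (27.95318)/(35.93871) = 3.12220
p(3.12220) = -5.20378
r₃ = 3.12220 − (-5.20378)·(3.12220 − 3.90000) / (-5.20378 − 21.50245) = 3.12220 − (4.04751)/(-26.70623) = 3.27376

3.274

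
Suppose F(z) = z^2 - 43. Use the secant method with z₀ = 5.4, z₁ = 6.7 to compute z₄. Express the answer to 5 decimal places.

6.55744

F(5.4) = -13.8400000, F(6.7) = 1.8900000
z₂ = 6.7000000 − 1.8900000·(6.7000000 − 5.4000000) / (1.8900000 − (-13.8400000)) = 6.7000000 − (2.4570000)/(15.7300000) = 6.5438017
F(6.5438017) = -0.1786599
z₃ = 6.5438017 − (-0.1786599)·(6.5438017 − 6.7000000) / (-0.1786599 − 1.8900000) = 6.5438017 − (0.0279064)/(-2.0686599) = 6.5572917
F(6.5572917) = -0.0019251
z₄ = 6.5572917 − (-0.0019251)·(6.5572917 − 6.5438017) / (-0.0019251 − (-0.1786599)) = 6.5572917 − (-0.0000260)/(0.1767348) = 6.5574387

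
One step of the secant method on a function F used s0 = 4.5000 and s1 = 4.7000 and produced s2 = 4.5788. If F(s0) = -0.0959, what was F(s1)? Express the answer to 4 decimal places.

0.1475

The secant line through (4.5000, -0.0959) and (4.7000, F(s1)) crosses zero at s2 = 4.5788.
So (4.5000, -0.0959), (4.7000, F(s1)), (4.5788, 0) are collinear:
F(s1) = -0.0959 · (4.7000 − 4.5788) / (4.5000 − 4.5788) = -0.0959 · (0.121200)/(-0.078800) = 0.147501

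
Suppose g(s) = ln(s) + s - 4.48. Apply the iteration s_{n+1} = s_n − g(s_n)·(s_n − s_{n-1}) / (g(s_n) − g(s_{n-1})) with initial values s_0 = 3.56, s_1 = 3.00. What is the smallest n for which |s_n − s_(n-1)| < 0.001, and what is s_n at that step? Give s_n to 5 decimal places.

g(3.56) = 0.3497605, g(3.00) = -0.3813877
s_2 = 3.0000000 − (-0.3813877)·(-0.5600000)/(-0.7311483) = 3.2921119;  |Δ| = 0.2921119
g(3.2921119) = 0.0036412
s_3 = 3.2921119 − 0.0036412·(0.2921119)/(0.3850289) = 3.2893494;  |Δ| = 0.0027625
g(3.2893494) = 0.0000392
s_4 = 3.2893494 − 0.0000392·(-0.0027625)/(-0.0036020) = 3.2893193;  |Δ| = 0.0000301
|s_4 − s_3| = 0.0000301 < 0.001

n = 4, s_n = 3.28932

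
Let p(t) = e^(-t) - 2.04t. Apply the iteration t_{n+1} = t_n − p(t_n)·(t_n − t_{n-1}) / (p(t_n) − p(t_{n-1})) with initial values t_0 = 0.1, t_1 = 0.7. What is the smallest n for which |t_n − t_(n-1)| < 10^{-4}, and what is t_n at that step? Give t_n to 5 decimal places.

p(0.1) = 0.7008374, p(0.7) = -0.9314147
t_2 = 0.7000000 − (-0.9314147)·(0.6000000)/(-1.6322521) = 0.3576210;  |Δ| = 0.3423790
p(0.3576210) = -0.0302088
t_3 = 0.3576210 − (-0.0302088)·(-0.3423790)/(0.9012059) = 0.3461443;  |Δ| = 0.0114767
p(0.3461443) = 0.0012760
t_4 = 0.3461443 − 0.0012760·(-0.0114767)/(0.0314848) = 0.3466094;  |Δ| = 0.0004651
p(0.3466094) = -0.0000018
t_5 = 0.3466094 − (-0.0000018)·(0.0004651)/(-0.0012778) = 0.3466088;  |Δ| = 0.0000007
|t_5 − t_4| = 0.0000007 < 10^{-4}

n = 5, t_n = 0.34661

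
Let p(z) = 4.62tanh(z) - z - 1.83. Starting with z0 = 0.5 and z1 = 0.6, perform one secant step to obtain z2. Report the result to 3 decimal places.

p(0.5) = -0.19502, p(0.6) = 0.05117
z2 = 0.60000 − 0.05117·(0.60000 − 0.50000) / (0.05117 − (-0.19502)) = 0.60000 − (0.00512)/(0.24619) = 0.57922

0.579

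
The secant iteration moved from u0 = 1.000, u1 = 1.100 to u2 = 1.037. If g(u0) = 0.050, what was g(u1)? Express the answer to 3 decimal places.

The secant line through (1.000, 0.050) and (1.100, g(u1)) crosses zero at u2 = 1.037.
So (1.000, 0.050), (1.100, g(u1)), (1.037, 0) are collinear:
g(u1) = 0.050 · (1.100 − 1.037) / (1.000 − 1.037) = 0.050 · (0.06300)/(-0.03700) = -0.08514

-0.085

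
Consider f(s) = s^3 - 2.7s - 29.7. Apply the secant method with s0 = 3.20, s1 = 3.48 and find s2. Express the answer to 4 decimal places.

f(3.20) = -5.572000, f(3.48) = 3.048192
s2 = 3.480000 − 3.048192·(3.480000 − 3.200000) / (3.048192 − (-5.572000)) = 3.480000 − (0.853494)/(8.620192) = 3.380989

3.3810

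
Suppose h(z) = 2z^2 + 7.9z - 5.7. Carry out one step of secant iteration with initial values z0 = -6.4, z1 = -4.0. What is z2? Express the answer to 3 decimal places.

h(-6.4) = 25.66000, h(-4.0) = -5.30000
z2 = -4.00000 − (-5.30000)·(-4.00000 − (-6.40000)) / (-5.30000 − 25.66000) = -4.00000 − (-12.72000)/(-30.96000) = -4.41085

-4.411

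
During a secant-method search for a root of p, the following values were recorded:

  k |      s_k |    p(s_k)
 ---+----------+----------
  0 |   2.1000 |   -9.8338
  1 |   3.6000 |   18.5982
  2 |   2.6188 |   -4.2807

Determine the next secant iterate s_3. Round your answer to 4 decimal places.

s_3 = 2.6188 − (-4.2807)·(2.6188 − 3.6000) / (-4.2807 − 18.5982)
   = 2.6188 − (4.200223)/(-22.878900) = 2.802385

2.8024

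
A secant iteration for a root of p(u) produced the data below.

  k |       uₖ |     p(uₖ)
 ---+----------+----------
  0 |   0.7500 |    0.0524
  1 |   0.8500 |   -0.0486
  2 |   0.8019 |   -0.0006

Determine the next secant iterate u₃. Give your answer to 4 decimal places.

u₃ = 0.8019 − (-0.0006)·(0.8019 − 0.8500) / (-0.0006 − (-0.0486))
   = 0.8019 − (0.000029)/(0.048000) = 0.801299

0.8013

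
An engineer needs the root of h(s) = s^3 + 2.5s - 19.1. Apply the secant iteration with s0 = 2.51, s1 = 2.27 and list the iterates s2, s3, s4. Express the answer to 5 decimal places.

h(2.51) = 2.9882510, h(2.27) = -1.7279170
s2 = 2.2700000 − (-1.7279170)·(2.2700000 − 2.5100000) / (-1.7279170 − 2.9882510) = 2.2700000 − (0.4147001)/(-4.7161680) = 2.3579316
h(2.3579316) = -0.0954457
s3 = 2.3579316 − (-0.0954457)·(2.3579316 − 2.2700000) / (-0.0954457 − (-1.7279170)) = 2.3579316 − (-0.0083927)/(1.6324713) = 2.3630727
h(2.3630727) = 0.0033452
s4 = 2.3630727 − 0.0033452·(2.3630727 − 2.3579316) / (0.0033452 − (-0.0954457)) = 2.3630727 − (0.0000172)/(0.0987908) = 2.3628986

2.35793, 2.36307, 2.36290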